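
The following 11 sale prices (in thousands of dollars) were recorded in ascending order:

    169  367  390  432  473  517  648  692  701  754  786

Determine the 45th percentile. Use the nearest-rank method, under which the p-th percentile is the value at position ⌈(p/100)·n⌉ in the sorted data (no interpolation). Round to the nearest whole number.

473

n = 11.
Position = ⌈45/100 · 11⌉ = ⌈4.95⌉ = 5.
The value at rank 5 is 473.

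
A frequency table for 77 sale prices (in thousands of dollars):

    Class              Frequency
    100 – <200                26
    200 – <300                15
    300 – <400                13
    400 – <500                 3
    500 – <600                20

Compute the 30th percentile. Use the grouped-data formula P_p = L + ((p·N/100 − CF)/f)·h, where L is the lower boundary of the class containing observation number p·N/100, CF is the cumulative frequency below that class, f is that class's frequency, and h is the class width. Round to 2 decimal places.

188.85

N = 77; target position k = 30/100 · 77 = 23.1.
Cumulative frequencies: 26, 41, 54, 57, 77.
Observation 23.1 falls in the class 100 – <200.
L = 100, CF = 0, f = 26, h = 100.
P30 = 100 + ((23.1 − 0)/26)·100 = 100 + 88.8462 = 188.846.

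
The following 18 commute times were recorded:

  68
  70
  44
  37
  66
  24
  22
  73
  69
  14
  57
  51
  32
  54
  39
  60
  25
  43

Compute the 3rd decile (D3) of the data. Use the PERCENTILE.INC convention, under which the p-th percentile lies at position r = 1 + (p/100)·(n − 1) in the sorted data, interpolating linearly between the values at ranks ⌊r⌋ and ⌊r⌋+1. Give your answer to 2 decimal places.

37.20

Sorted: 14, 22, 24, 25, 32, 37, 39, 43, 44, 51, 54, 57, 60, 66, 68, 69, 70, 73.
n = 18.
r = 1 + (30/100)·(18 − 1) = 1 + 5.1 = 6.1.
Rank 6 is 37 and rank 7 is 39.
Interpolate: 37 + 0.1·(39 − 37) = 37 + 0.1·2 = 37.2.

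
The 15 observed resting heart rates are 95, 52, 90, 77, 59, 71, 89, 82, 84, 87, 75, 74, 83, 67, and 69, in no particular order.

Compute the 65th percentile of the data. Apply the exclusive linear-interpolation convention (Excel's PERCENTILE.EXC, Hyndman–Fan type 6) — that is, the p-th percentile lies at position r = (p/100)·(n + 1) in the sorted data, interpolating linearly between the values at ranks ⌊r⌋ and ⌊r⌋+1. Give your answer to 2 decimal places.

83.40

Sorted: 52, 59, 67, 69, 71, 74, 75, 77, 82, 83, 84, 87, 89, 90, 95.
n = 15.
r = (65/100)·(15 + 1) = 10.4.
Rank 10 is 83 and rank 11 is 84.
Interpolate: 83 + 0.4·(84 − 83) = 83 + 0.4·1 = 83.4.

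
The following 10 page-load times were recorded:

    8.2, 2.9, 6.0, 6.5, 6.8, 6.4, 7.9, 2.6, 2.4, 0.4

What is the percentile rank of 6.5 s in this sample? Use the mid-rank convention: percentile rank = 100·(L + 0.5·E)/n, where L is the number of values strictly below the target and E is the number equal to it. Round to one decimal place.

Sorted: 0.4, 2.4, 2.6, 2.9, 6.0, 6.4, 6.5, 6.8, 7.9, 8.2.
Count below 6.5: L = 6; count equal: E = 1; n = 10.
Percentile rank = 100·(6 + 0.5·1)/10 = 100·6.5/10 = 65.

65.0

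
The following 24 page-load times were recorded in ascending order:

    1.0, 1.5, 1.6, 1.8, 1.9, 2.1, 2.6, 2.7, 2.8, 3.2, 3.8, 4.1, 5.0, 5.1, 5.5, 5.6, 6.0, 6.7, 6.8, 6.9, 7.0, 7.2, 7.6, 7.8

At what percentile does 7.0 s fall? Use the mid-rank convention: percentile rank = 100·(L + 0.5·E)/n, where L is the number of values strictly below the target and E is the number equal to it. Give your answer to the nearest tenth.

85.4

Count below 7.0: L = 20; count equal: E = 1; n = 24.
Percentile rank = 100·(20 + 0.5·1)/24 = 100·20.5/24 = 85.42.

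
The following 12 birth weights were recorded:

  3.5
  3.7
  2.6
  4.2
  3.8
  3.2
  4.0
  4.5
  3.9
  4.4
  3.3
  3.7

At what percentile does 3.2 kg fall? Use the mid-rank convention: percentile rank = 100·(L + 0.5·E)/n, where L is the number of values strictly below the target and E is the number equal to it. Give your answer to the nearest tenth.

12.5

Sorted: 2.6, 3.2, 3.3, 3.5, 3.7, 3.7, 3.8, 3.9, 4.0, 4.2, 4.4, 4.5.
Count below 3.2: L = 1; count equal: E = 1; n = 12.
Percentile rank = 100·(1 + 0.5·1)/12 = 100·1.5/12 = 12.5.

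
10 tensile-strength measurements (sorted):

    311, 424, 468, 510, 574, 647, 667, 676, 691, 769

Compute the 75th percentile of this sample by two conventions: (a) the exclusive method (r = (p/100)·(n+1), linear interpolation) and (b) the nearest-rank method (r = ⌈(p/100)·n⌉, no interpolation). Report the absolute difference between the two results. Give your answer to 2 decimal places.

n = 10.
(a) r = 8.25; between ranks 8 (676) and 9 (691): 679.75.
(b) the nearest-rank method: rank 8 → 676.
|679.75 − 676| = 3.75.

3.75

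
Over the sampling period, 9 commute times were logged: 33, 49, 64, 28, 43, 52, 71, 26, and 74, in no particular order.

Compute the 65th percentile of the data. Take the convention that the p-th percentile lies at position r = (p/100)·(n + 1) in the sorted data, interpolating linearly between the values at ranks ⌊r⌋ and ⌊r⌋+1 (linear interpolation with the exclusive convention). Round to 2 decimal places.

Sorted: 26, 28, 33, 43, 49, 52, 64, 71, 74.
n = 9.
r = (65/100)·(9 + 1) = 6.5.
Rank 6 is 52 and rank 7 is 64.
Interpolate: 52 + 0.5·(64 − 52) = 52 + 0.5·12 = 58.

58.00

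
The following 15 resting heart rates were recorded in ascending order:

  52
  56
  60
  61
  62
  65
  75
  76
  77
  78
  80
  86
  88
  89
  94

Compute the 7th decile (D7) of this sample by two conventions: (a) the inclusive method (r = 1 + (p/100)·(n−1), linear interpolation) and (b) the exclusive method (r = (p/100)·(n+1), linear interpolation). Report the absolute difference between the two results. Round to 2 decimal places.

1.60

n = 15.
(a) r = 10.8; between ranks 10 (78) and 11 (80): 79.6.
(b) r = 11.2; between ranks 11 (80) and 12 (86): 81.2.
|79.6 − 81.2| = 1.6.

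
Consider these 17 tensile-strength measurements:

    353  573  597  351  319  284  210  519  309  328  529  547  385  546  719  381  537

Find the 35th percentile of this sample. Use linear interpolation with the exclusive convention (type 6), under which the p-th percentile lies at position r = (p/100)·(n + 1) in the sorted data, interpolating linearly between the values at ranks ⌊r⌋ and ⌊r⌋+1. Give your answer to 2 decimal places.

Sorted: 210, 284, 309, 319, 328, 351, 353, 381, 385, 519, 529, 537, 546, 547, 573, 597, 719.
n = 17.
r = (35/100)·(17 + 1) = 6.3.
Rank 6 is 351 and rank 7 is 353.
Interpolate: 351 + 0.3·(353 − 351) = 351 + 0.3·2 = 351.6.

351.60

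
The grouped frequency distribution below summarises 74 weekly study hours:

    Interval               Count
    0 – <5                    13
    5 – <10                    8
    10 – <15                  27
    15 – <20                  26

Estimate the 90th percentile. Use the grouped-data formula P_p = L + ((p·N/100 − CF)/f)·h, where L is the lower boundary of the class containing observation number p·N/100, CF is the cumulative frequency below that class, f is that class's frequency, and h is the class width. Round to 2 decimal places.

N = 74; target position k = 90/100 · 74 = 66.6.
Cumulative frequencies: 13, 21, 48, 74.
Observation 66.6 falls in the class 15 – <20.
L = 15, CF = 48, f = 26, h = 5.
P90 = 15 + ((66.6 − 48)/26)·5 = 15 + 3.57692 = 18.5769.

18.58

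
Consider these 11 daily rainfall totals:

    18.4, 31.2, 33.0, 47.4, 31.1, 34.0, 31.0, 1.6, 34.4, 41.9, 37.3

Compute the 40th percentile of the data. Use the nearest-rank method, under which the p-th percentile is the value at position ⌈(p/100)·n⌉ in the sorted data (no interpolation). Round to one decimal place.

Sorted: 1.6, 18.4, 31.0, 31.1, 31.2, 33.0, 34.0, 34.4, 37.3, 41.9, 47.4.
n = 11.
Position = ⌈40/100 · 11⌉ = ⌈4.4⌉ = 5.
The value at rank 5 is 31.2.

31.2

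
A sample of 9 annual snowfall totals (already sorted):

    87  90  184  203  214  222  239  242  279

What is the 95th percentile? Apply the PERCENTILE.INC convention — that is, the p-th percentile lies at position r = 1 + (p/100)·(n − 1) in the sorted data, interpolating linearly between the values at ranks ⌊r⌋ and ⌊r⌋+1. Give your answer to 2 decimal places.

n = 9.
r = 1 + (95/100)·(9 − 1) = 1 + 7.6 = 8.6.
Rank 8 is 242 and rank 9 is 279.
Interpolate: 242 + 0.6·(279 − 242) = 242 + 0.6·37 = 264.2.

264.20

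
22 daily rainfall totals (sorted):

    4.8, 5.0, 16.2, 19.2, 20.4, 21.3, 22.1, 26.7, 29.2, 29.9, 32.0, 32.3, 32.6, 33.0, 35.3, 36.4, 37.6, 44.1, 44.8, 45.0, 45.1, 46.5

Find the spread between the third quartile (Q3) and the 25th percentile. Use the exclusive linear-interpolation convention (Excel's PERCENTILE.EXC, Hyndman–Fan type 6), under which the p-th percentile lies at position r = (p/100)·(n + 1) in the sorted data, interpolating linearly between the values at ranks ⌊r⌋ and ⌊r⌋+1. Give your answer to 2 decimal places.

18.15

n = 22.
P25: r = 5.75; ranks 5–6 are 20.4, 21.3; interpolating gives 21.075.
P75: r = 17.25; ranks 17–18 are 37.6, 44.1; interpolating gives 39.225.
Difference: 39.225 − 21.075 = 18.15.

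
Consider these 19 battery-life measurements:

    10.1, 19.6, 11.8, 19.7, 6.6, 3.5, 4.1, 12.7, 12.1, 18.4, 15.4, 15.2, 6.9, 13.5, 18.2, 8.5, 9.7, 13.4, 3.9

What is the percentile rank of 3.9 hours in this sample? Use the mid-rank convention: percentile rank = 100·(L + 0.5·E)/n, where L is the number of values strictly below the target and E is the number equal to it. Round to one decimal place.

7.9

Sorted: 3.5, 3.9, 4.1, 6.6, 6.9, 8.5, 9.7, 10.1, 11.8, 12.1, 12.7, 13.4, 13.5, 15.2, 15.4, 18.2, 18.4, 19.6, 19.7.
Count below 3.9: L = 1; count equal: E = 1; n = 19.
Percentile rank = 100·(1 + 0.5·1)/19 = 100·1.5/19 = 7.895.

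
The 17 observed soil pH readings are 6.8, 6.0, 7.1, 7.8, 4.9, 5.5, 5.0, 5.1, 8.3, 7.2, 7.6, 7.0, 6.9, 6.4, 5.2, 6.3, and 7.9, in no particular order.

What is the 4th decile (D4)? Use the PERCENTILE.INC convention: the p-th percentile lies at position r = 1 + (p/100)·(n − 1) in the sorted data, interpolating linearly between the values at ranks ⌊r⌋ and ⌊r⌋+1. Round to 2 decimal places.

6.34

Sorted: 4.9, 5.0, 5.1, 5.2, 5.5, 6.0, 6.3, 6.4, 6.8, 6.9, 7.0, 7.1, 7.2, 7.6, 7.8, 7.9, 8.3.
n = 17.
r = 1 + (40/100)·(17 − 1) = 1 + 6.4 = 7.4.
Rank 7 is 6.3 and rank 8 is 6.4.
Interpolate: 6.3 + 0.4·(6.4 − 6.3) = 6.3 + 0.4·0.1 = 6.34.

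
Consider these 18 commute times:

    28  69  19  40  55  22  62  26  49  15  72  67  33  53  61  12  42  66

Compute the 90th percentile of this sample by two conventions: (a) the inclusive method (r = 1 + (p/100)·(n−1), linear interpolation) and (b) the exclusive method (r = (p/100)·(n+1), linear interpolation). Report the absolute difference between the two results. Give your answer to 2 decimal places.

1.70

Sorted: 12, 15, 19, 22, 26, 28, 33, 40, 42, 49, 53, 55, 61, 62, 66, 67, 69, 72.
n = 18.
(a) r = 16.3; between ranks 16 (67) and 17 (69): 67.6.
(b) r = 17.1; between ranks 17 (69) and 18 (72): 69.3.
|67.6 − 69.3| = 1.7.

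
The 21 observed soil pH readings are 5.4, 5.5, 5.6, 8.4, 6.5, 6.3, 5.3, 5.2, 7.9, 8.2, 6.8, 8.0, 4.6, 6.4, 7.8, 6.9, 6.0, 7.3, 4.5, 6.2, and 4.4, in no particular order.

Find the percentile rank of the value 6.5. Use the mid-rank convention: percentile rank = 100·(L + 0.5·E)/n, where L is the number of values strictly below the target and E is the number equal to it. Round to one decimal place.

59.5

Sorted: 4.4, 4.5, 4.6, 5.2, 5.3, 5.4, 5.5, 5.6, 6.0, 6.2, 6.3, 6.4, 6.5, 6.8, 6.9, 7.3, 7.8, 7.9, 8.0, 8.2, 8.4.
Count below 6.5: L = 12; count equal: E = 1; n = 21.
Percentile rank = 100·(12 + 0.5·1)/21 = 100·12.5/21 = 59.52.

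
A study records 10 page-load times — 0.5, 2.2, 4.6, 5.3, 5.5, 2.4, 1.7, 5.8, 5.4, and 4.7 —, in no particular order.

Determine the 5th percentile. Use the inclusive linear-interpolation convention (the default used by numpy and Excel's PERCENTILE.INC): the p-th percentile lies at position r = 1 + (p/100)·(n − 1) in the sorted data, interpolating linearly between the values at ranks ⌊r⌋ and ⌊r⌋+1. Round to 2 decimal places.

Sorted: 0.5, 1.7, 2.2, 2.4, 4.6, 4.7, 5.3, 5.4, 5.5, 5.8.
n = 10.
r = 1 + (5/100)·(10 − 1) = 1 + 0.45 = 1.45.
Rank 1 is 0.5 and rank 2 is 1.7.
Interpolate: 0.5 + 0.45·(1.7 − 0.5) = 0.5 + 0.45·1.2 = 1.04.

1.04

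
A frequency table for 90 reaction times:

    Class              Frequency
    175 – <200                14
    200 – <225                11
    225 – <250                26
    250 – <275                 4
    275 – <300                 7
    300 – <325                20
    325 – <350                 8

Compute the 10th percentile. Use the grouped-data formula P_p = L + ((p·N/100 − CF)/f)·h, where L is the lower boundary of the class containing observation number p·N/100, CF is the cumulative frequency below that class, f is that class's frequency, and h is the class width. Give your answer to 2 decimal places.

191.07

N = 90; target position k = 10/100 · 90 = 9.
Cumulative frequencies: 14, 25, 51, 55, 62, 82, 90.
Observation 9 falls in the class 175 – <200.
L = 175, CF = 0, f = 14, h = 25.
P10 = 175 + ((9 − 0)/14)·25 = 175 + 16.0714 = 191.071.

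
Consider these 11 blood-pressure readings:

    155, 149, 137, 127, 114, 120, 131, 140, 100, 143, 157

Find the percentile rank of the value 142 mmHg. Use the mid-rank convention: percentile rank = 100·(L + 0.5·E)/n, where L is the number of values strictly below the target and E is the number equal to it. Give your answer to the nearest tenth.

63.6

Sorted: 100, 114, 120, 127, 131, 137, 140, 143, 149, 155, 157.
Count below 142: L = 7; count equal: E = 0; n = 11.
Percentile rank = 100·(7 + 0.5·0)/11 = 100·7/11 = 63.64.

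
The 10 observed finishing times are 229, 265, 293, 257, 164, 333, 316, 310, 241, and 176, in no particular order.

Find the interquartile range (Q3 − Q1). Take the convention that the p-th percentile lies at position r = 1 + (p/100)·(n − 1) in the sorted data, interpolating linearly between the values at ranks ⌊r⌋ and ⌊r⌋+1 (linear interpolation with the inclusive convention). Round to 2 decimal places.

Sorted: 164, 176, 229, 241, 257, 265, 293, 310, 316, 333.
n = 10.
P25: r = 3.25; ranks 3–4 are 229, 241; interpolating gives 232.
P75: r = 7.75; ranks 7–8 are 293, 310; interpolating gives 305.75.
Difference: 305.75 − 232 = 73.75.

73.75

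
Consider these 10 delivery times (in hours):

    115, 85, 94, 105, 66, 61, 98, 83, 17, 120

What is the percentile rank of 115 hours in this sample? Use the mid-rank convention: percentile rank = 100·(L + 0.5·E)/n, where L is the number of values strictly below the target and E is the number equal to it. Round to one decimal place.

85.0

Sorted: 17, 61, 66, 83, 85, 94, 98, 105, 115, 120.
Count below 115: L = 8; count equal: E = 1; n = 10.
Percentile rank = 100·(8 + 0.5·1)/10 = 100·8.5/10 = 85.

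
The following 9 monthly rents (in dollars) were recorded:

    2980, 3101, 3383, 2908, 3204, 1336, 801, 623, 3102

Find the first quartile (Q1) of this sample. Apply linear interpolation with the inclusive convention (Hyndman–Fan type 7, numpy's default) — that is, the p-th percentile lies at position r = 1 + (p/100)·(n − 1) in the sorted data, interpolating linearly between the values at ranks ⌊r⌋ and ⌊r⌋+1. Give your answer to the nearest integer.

Sorted: 623, 801, 1336, 2908, 2980, 3101, 3102, 3204, 3383.
n = 9.
r = 1 + (25/100)·(9 − 1) = 1 + 2 = 3.
r is an integer, so P25 is the value at rank 3: 1336.

1336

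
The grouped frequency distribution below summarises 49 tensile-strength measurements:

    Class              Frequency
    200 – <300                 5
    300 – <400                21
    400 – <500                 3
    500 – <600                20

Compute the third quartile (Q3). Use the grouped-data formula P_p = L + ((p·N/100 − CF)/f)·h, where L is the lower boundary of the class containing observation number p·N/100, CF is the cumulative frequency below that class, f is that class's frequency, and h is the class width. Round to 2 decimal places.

N = 49; target position k = 75/100 · 49 = 36.75.
Cumulative frequencies: 5, 26, 29, 49.
Observation 36.75 falls in the class 500 – <600.
L = 500, CF = 29, f = 20, h = 100.
P75 = 500 + ((36.75 − 29)/20)·100 = 500 + 38.75 = 538.75.

538.75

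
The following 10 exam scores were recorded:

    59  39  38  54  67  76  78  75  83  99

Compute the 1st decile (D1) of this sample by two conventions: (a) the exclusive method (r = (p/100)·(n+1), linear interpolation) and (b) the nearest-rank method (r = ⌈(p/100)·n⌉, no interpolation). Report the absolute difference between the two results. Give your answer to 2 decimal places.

Sorted: 38, 39, 54, 59, 67, 75, 76, 78, 83, 99.
n = 10.
(a) r = 1.1; between ranks 1 (38) and 2 (39): 38.1.
(b) the nearest-rank method: rank 1 → 38.
|38.1 − 38| = 0.1.

0.10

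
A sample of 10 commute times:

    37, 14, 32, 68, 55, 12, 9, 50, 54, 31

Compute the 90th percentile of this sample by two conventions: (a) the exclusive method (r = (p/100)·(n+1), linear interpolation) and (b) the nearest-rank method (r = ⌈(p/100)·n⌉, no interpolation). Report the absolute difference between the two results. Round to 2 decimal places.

Sorted: 9, 12, 14, 31, 32, 37, 50, 54, 55, 68.
n = 10.
(a) r = 9.9; between ranks 9 (55) and 10 (68): 66.7.
(b) the nearest-rank method: rank 9 → 55.
|66.7 − 55| = 11.7.

11.70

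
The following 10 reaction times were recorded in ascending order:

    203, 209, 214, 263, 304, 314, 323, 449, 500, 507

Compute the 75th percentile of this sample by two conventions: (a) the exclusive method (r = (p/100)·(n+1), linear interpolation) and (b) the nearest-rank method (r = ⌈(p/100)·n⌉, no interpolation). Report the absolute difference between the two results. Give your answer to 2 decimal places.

n = 10.
(a) r = 8.25; between ranks 8 (449) and 9 (500): 461.75.
(b) the nearest-rank method: rank 8 → 449.
|461.75 − 449| = 12.75.

12.75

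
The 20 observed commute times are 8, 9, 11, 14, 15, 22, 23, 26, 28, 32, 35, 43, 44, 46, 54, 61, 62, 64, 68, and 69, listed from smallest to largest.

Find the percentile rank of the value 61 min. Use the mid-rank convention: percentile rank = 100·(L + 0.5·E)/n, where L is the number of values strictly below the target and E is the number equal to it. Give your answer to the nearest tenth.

77.5

Count below 61: L = 15; count equal: E = 1; n = 20.
Percentile rank = 100·(15 + 0.5·1)/20 = 100·15.5/20 = 77.5.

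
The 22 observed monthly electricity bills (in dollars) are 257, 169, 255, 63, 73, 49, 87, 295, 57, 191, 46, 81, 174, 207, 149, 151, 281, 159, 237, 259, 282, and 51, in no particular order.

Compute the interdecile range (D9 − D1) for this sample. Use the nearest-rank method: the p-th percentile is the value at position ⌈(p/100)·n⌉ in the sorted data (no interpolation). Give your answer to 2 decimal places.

Sorted: 46, 49, 51, 57, 63, 73, 81, 87, 149, 151, 159, 169, 174, 191, 207, 237, 255, 257, 259, 281, 282, 295.
n = 22.
P10: rank ⌈10/100·22⌉ = 3 → 51.
P90: rank ⌈90/100·22⌉ = 20 → 281.
Difference: 281 − 51 = 230.

230.00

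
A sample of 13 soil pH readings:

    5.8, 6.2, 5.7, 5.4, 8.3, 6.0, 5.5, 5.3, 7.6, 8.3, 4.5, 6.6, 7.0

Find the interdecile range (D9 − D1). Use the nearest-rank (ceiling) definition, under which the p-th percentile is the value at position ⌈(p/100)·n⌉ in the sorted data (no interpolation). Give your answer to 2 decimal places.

3.00

Sorted: 4.5, 5.3, 5.4, 5.5, 5.7, 5.8, 6.0, 6.2, 6.6, 7.0, 7.6, 8.3, 8.3.
n = 13.
P10: rank ⌈10/100·13⌉ = 2 → 5.3.
P90: rank ⌈90/100·13⌉ = 12 → 8.3.
Difference: 8.3 − 5.3 = 3.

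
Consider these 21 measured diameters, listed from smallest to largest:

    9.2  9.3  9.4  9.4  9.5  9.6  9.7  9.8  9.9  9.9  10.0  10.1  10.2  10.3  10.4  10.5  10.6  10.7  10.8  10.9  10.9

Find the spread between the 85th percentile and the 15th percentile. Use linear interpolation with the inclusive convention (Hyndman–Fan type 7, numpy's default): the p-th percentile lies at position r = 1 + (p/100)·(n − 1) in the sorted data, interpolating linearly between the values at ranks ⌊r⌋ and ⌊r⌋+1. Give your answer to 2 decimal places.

1.30

n = 21.
P15: r = 4 (integer) → 9.4.
P85: r = 18 (integer) → 10.7.
Difference: 10.7 − 9.4 = 1.3.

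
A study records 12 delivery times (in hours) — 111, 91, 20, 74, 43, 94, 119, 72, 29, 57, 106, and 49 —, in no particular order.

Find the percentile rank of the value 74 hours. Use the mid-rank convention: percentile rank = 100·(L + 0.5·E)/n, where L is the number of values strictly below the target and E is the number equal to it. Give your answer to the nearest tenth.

54.2

Sorted: 20, 29, 43, 49, 57, 72, 74, 91, 94, 106, 111, 119.
Count below 74: L = 6; count equal: E = 1; n = 12.
Percentile rank = 100·(6 + 0.5·1)/12 = 100·6.5/12 = 54.17.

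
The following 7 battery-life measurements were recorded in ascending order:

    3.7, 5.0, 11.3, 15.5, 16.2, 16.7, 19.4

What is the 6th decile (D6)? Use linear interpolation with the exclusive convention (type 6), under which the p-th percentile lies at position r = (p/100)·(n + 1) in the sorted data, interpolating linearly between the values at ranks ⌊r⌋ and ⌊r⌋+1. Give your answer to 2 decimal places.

n = 7.
r = (60/100)·(7 + 1) = 4.8.
Rank 4 is 15.5 and rank 5 is 16.2.
Interpolate: 15.5 + 0.8·(16.2 − 15.5) = 15.5 + 0.8·0.7 = 16.06.

16.06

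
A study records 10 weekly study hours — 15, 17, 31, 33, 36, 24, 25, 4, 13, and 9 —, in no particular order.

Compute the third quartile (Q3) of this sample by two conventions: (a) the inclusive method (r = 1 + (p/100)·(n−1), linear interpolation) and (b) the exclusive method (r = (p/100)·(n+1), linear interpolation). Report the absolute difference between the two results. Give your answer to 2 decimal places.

Sorted: 4, 9, 13, 15, 17, 24, 25, 31, 33, 36.
n = 10.
(a) r = 7.75; between ranks 7 (25) and 8 (31): 29.5.
(b) r = 8.25; between ranks 8 (31) and 9 (33): 31.5.
|29.5 − 31.5| = 2.

2.00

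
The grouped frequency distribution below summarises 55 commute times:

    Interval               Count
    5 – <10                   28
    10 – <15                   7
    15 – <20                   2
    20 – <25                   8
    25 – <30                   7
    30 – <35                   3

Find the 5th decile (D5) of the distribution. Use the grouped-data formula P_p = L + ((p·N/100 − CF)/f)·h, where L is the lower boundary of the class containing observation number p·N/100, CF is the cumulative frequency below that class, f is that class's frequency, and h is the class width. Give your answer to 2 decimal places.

N = 55; target position k = 50/100 · 55 = 27.5.
Cumulative frequencies: 28, 35, 37, 45, 52, 55.
Observation 27.5 falls in the class 5 – <10.
L = 5, CF = 0, f = 28, h = 5.
P50 = 5 + ((27.5 − 0)/28)·5 = 5 + 4.91071 = 9.91071.

9.91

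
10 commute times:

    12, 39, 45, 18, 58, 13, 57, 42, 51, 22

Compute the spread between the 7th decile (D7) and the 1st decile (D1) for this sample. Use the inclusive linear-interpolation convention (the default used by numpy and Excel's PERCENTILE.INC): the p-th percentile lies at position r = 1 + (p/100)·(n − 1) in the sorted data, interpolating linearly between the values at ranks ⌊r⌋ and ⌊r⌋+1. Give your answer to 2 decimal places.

Sorted: 12, 13, 18, 22, 39, 42, 45, 51, 57, 58.
n = 10.
P10: r = 1.9; ranks 1–2 are 12, 13; interpolating gives 12.9.
P70: r = 7.3; ranks 7–8 are 45, 51; interpolating gives 46.8.
Difference: 46.8 − 12.9 = 33.9.

33.90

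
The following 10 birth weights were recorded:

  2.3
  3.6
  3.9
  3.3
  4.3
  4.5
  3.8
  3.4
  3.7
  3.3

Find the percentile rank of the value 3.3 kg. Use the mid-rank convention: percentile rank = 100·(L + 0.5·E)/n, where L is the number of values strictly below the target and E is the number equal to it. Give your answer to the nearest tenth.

Sorted: 2.3, 3.3, 3.3, 3.4, 3.6, 3.7, 3.8, 3.9, 4.3, 4.5.
Count below 3.3: L = 1; count equal: E = 2; n = 10.
Percentile rank = 100·(1 + 0.5·2)/10 = 100·2/10 = 20.

20.0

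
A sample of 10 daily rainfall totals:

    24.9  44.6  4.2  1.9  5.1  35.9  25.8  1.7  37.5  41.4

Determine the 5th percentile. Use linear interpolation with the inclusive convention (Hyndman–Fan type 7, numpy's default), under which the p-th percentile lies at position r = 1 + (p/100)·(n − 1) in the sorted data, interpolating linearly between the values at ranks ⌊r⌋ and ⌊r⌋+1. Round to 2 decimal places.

Sorted: 1.7, 1.9, 4.2, 5.1, 24.9, 25.8, 35.9, 37.5, 41.4, 44.6.
n = 10.
r = 1 + (5/100)·(10 − 1) = 1 + 0.45 = 1.45.
Rank 1 is 1.7 and rank 2 is 1.9.
Interpolate: 1.7 + 0.45·(1.9 − 1.7) = 1.7 + 0.45·0.2 = 1.79.

1.79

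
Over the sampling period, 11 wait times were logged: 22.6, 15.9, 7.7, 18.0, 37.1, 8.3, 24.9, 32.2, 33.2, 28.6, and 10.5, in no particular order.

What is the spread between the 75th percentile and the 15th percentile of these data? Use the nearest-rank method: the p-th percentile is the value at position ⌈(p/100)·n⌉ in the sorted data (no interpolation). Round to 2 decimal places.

23.90

Sorted: 7.7, 8.3, 10.5, 15.9, 18.0, 22.6, 24.9, 28.6, 32.2, 33.2, 37.1.
n = 11.
P15: rank ⌈15/100·11⌉ = 2 → 8.3.
P75: rank ⌈75/100·11⌉ = 9 → 32.2.
Difference: 32.2 − 8.3 = 23.9.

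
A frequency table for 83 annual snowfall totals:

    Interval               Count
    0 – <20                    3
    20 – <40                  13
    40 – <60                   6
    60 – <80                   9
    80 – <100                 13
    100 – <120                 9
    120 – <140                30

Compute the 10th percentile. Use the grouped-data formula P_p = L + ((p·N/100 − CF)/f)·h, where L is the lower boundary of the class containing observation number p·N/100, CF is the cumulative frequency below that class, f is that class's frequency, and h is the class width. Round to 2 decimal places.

N = 83; target position k = 10/100 · 83 = 8.3.
Cumulative frequencies: 3, 16, 22, 31, 44, 53, 83.
Observation 8.3 falls in the class 20 – <40.
L = 20, CF = 3, f = 13, h = 20.
P10 = 20 + ((8.3 − 3)/13)·20 = 20 + 8.15385 = 28.1538.

28.15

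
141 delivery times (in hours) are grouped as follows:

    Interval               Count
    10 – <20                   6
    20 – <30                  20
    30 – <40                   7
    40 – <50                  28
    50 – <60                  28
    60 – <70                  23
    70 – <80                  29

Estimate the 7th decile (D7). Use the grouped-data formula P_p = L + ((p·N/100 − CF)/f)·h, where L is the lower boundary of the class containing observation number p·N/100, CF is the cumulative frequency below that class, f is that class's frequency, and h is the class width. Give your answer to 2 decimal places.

64.22

N = 141; target position k = 70/100 · 141 = 98.7.
Cumulative frequencies: 6, 26, 33, 61, 89, 112, 141.
Observation 98.7 falls in the class 60 – <70.
L = 60, CF = 89, f = 23, h = 10.
P70 = 60 + ((98.7 − 89)/23)·10 = 60 + 4.21739 = 64.2174.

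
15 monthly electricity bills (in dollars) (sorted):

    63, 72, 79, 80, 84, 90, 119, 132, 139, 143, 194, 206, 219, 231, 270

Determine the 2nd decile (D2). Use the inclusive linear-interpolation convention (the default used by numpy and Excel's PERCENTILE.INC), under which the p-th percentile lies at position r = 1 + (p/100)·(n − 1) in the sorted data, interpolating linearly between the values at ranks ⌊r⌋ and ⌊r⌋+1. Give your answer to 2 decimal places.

n = 15.
r = 1 + (20/100)·(15 − 1) = 1 + 2.8 = 3.8.
Rank 3 is 79 and rank 4 is 80.
Interpolate: 79 + 0.8·(80 − 79) = 79 + 0.8·1 = 79.8.

79.80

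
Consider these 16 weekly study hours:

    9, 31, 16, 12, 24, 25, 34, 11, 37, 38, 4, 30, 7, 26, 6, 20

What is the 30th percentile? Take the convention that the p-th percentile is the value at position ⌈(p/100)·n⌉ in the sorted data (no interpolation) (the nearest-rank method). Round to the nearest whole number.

Sorted: 4, 6, 7, 9, 11, 12, 16, 20, 24, 25, 26, 30, 31, 34, 37, 38.
n = 16.
Position = ⌈30/100 · 16⌉ = ⌈4.8⌉ = 5.
The value at rank 5 is 11.

11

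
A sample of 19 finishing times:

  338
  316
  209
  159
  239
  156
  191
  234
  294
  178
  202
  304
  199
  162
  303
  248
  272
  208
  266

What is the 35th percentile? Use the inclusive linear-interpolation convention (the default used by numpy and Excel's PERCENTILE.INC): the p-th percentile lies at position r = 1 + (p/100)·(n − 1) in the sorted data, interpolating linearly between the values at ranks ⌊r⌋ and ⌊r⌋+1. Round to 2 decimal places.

203.80

Sorted: 156, 159, 162, 178, 191, 199, 202, 208, 209, 234, 239, 248, 266, 272, 294, 303, 304, 316, 338.
n = 19.
r = 1 + (35/100)·(19 − 1) = 1 + 6.3 = 7.3.
Rank 7 is 202 and rank 8 is 208.
Interpolate: 202 + 0.3·(208 − 202) = 202 + 0.3·6 = 203.8.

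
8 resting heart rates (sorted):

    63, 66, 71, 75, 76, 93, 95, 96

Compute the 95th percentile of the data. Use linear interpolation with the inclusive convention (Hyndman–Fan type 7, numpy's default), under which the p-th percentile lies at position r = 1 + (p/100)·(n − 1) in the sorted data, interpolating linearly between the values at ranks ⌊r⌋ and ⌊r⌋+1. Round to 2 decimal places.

n = 8.
r = 1 + (95/100)·(8 − 1) = 1 + 6.65 = 7.65.
Rank 7 is 95 and rank 8 is 96.
Interpolate: 95 + 0.65·(96 − 95) = 95 + 0.65·1 = 95.65.

95.65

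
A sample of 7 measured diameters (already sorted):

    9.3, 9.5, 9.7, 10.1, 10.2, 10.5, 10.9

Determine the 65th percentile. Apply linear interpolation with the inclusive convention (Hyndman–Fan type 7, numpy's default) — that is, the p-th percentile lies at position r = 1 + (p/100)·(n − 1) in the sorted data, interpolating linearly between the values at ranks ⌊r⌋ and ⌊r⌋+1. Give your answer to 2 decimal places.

n = 7.
r = 1 + (65/100)·(7 − 1) = 1 + 3.9 = 4.9.
Rank 4 is 10.1 and rank 5 is 10.2.
Interpolate: 10.1 + 0.9·(10.2 − 10.1) = 10.1 + 0.9·0.1 = 10.19.

10.19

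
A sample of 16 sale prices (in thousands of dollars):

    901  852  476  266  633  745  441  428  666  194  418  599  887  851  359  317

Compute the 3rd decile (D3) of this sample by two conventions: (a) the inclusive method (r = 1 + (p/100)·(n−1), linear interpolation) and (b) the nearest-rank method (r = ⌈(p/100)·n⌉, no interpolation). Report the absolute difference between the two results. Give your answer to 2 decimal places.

Sorted: 194, 266, 317, 359, 418, 428, 441, 476, 599, 633, 666, 745, 851, 852, 887, 901.
n = 16.
(a) r = 5.5; between ranks 5 (418) and 6 (428): 423.
(b) the nearest-rank method: rank 5 → 418.
|423 − 418| = 5.

5.00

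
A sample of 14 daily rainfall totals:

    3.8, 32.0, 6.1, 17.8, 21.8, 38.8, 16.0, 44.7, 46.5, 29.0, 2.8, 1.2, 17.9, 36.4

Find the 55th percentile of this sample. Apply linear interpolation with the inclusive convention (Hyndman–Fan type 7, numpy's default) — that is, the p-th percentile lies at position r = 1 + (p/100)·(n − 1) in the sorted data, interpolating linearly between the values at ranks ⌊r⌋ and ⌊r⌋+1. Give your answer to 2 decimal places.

22.88

Sorted: 1.2, 2.8, 3.8, 6.1, 16.0, 17.8, 17.9, 21.8, 29.0, 32.0, 36.4, 38.8, 44.7, 46.5.
n = 14.
r = 1 + (55/100)·(14 − 1) = 1 + 7.15 = 8.15.
Rank 8 is 21.8 and rank 9 is 29.0.
Interpolate: 21.8 + 0.15·(29.0 − 21.8) = 21.8 + 0.15·7.2 = 22.88.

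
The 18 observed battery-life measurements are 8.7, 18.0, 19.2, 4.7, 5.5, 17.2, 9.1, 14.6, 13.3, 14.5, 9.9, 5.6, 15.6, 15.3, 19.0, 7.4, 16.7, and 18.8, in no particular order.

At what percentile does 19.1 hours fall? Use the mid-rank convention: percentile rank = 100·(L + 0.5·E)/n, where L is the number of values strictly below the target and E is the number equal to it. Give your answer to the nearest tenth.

94.4

Sorted: 4.7, 5.5, 5.6, 7.4, 8.7, 9.1, 9.9, 13.3, 14.5, 14.6, 15.3, 15.6, 16.7, 17.2, 18.0, 18.8, 19.0, 19.2.
Count below 19.1: L = 17; count equal: E = 0; n = 18.
Percentile rank = 100·(17 + 0.5·0)/18 = 100·17/18 = 94.44.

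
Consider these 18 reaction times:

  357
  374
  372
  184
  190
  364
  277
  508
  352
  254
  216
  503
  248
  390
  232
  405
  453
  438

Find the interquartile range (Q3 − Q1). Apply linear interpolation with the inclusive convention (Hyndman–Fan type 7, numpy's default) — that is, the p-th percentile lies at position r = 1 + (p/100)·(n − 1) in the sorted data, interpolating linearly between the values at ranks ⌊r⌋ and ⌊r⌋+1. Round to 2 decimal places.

Sorted: 184, 190, 216, 232, 248, 254, 277, 352, 357, 364, 372, 374, 390, 405, 438, 453, 503, 508.
n = 18.
P25: r = 5.25; ranks 5–6 are 248, 254; interpolating gives 249.5.
P75: r = 13.75; ranks 13–14 are 390, 405; interpolating gives 401.25.
Difference: 401.25 − 249.5 = 151.75.

151.75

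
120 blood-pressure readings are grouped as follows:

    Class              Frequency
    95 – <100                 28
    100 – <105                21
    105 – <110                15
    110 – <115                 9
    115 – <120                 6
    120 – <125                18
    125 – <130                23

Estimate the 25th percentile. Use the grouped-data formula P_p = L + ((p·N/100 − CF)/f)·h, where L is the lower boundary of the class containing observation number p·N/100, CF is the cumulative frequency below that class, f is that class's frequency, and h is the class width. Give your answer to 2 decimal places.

100.48

N = 120; target position k = 25/100 · 120 = 30.
Cumulative frequencies: 28, 49, 64, 73, 79, 97, 120.
Observation 30 falls in the class 100 – <105.
L = 100, CF = 28, f = 21, h = 5.
P25 = 100 + ((30 − 28)/21)·5 = 100 + 0.47619 = 100.476.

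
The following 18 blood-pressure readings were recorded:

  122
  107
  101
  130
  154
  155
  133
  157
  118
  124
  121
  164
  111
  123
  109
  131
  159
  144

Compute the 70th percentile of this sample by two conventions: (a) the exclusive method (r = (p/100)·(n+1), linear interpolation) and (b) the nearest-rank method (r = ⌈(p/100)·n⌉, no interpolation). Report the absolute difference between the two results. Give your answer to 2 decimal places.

3.00

Sorted: 101, 107, 109, 111, 118, 121, 122, 123, 124, 130, 131, 133, 144, 154, 155, 157, 159, 164.
n = 18.
(a) r = 13.3; between ranks 13 (144) and 14 (154): 147.
(b) the nearest-rank method: rank 13 → 144.
|147 − 144| = 3.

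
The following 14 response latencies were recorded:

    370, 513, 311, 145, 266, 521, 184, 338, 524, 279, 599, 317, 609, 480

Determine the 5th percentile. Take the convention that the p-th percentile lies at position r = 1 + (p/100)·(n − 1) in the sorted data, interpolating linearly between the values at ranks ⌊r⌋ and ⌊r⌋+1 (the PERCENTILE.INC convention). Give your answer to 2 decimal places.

170.35

Sorted: 145, 184, 266, 279, 311, 317, 338, 370, 480, 513, 521, 524, 599, 609.
n = 14.
r = 1 + (5/100)·(14 − 1) = 1 + 0.65 = 1.65.
Rank 1 is 145 and rank 2 is 184.
Interpolate: 145 + 0.65·(184 − 145) = 145 + 0.65·39 = 170.35.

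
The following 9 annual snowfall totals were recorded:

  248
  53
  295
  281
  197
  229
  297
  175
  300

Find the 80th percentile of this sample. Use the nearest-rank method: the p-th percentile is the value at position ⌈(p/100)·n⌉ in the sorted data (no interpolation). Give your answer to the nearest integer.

297

Sorted: 53, 175, 197, 229, 248, 281, 295, 297, 300.
n = 9.
Position = ⌈80/100 · 9⌉ = ⌈7.2⌉ = 8.
The value at rank 8 is 297.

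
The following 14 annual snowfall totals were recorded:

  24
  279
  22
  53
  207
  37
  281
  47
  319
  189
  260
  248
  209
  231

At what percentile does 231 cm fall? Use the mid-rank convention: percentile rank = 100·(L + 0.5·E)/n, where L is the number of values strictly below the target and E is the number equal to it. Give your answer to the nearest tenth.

60.7

Sorted: 22, 24, 37, 47, 53, 189, 207, 209, 231, 248, 260, 279, 281, 319.
Count below 231: L = 8; count equal: E = 1; n = 14.
Percentile rank = 100·(8 + 0.5·1)/14 = 100·8.5/14 = 60.71.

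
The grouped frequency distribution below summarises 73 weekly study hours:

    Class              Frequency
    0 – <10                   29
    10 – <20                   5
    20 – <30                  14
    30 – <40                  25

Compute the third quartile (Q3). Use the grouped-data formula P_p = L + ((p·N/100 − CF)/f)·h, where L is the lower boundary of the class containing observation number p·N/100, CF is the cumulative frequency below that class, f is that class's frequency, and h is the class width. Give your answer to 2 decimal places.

32.70

N = 73; target position k = 75/100 · 73 = 54.75.
Cumulative frequencies: 29, 34, 48, 73.
Observation 54.75 falls in the class 30 – <40.
L = 30, CF = 48, f = 25, h = 10.
P75 = 30 + ((54.75 − 48)/25)·10 = 30 + 2.7 = 32.7.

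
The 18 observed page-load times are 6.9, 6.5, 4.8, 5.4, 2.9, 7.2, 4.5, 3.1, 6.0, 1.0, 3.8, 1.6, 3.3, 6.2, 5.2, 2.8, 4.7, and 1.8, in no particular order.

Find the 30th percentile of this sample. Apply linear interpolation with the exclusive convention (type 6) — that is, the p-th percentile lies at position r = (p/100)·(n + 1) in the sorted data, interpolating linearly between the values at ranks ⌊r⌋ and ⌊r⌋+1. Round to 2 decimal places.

Sorted: 1.0, 1.6, 1.8, 2.8, 2.9, 3.1, 3.3, 3.8, 4.5, 4.7, 4.8, 5.2, 5.4, 6.0, 6.2, 6.5, 6.9, 7.2.
n = 18.
r = (30/100)·(18 + 1) = 5.7.
Rank 5 is 2.9 and rank 6 is 3.1.
Interpolate: 2.9 + 0.7·(3.1 − 2.9) = 2.9 + 0.7·0.2 = 3.04.

3.04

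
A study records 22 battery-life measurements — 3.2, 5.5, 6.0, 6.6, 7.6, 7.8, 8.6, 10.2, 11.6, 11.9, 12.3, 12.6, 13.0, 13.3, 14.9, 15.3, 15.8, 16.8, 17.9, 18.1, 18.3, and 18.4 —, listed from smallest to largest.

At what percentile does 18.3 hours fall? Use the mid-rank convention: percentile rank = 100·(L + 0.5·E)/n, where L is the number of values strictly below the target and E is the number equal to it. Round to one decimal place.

Count below 18.3: L = 20; count equal: E = 1; n = 22.
Percentile rank = 100·(20 + 0.5·1)/22 = 100·20.5/22 = 93.18.

93.2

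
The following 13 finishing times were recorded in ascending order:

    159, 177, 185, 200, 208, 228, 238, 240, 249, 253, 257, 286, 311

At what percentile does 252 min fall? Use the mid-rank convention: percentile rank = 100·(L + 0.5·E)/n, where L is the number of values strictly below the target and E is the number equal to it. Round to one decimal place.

Count below 252: L = 9; count equal: E = 0; n = 13.
Percentile rank = 100·(9 + 0.5·0)/13 = 100·9/13 = 69.23.

69.2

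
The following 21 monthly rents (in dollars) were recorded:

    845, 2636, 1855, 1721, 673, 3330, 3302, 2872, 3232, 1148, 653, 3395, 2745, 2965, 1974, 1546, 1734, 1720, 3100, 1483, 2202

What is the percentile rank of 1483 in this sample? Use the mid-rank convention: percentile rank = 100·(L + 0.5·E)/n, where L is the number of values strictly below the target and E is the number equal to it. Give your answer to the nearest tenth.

21.4

Sorted: 653, 673, 845, 1148, 1483, 1546, 1720, 1721, 1734, 1855, 1974, 2202, 2636, 2745, 2872, 2965, 3100, 3232, 3302, 3330, 3395.
Count below 1483: L = 4; count equal: E = 1; n = 21.
Percentile rank = 100·(4 + 0.5·1)/21 = 100·4.5/21 = 21.43.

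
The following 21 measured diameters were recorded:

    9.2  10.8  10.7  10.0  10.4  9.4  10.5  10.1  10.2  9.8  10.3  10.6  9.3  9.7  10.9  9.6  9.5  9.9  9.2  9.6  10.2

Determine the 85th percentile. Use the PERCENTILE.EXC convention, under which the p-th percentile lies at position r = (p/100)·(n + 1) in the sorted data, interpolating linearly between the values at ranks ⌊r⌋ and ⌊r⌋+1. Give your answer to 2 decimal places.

Sorted: 9.2, 9.2, 9.3, 9.4, 9.5, 9.6, 9.6, 9.7, 9.8, 9.9, 10.0, 10.1, 10.2, 10.2, 10.3, 10.4, 10.5, 10.6, 10.7, 10.8, 10.9.
n = 21.
r = (85/100)·(21 + 1) = 18.7.
Rank 18 is 10.6 and rank 19 is 10.7.
Interpolate: 10.6 + 0.7·(10.7 − 10.6) = 10.6 + 0.7·0.1 = 10.67.

10.67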